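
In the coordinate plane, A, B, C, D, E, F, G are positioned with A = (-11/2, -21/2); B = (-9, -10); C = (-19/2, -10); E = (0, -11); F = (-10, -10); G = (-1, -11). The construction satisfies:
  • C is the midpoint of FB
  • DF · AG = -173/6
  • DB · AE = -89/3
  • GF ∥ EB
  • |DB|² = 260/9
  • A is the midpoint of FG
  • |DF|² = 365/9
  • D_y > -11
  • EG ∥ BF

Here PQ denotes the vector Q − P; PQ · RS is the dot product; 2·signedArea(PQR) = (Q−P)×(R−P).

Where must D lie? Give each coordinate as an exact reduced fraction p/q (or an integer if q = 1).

1. D_x = -11/3  [DB · AE = -89/3 ∩ DF · AG = -173/6]
2. D_y = -32/3  [DB · AE = -89/3 ∩ DF · AG = -173/6]
   → D = (-11/3, -32/3)

D = (-11/3, -32/3)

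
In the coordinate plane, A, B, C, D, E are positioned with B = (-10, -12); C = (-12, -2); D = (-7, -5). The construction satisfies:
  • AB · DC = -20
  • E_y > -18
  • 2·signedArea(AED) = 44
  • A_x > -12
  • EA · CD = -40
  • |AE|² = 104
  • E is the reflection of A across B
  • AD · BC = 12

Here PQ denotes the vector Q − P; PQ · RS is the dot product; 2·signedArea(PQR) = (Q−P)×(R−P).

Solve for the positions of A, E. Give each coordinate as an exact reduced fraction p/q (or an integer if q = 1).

1. A_x = -11  [AD · BC = 12 ∩ AB · DC = -20]
2. A_y = -7  [AD · BC = 12 ∩ AB · DC = -20]
   → A = (-11, -7)
3. E_x = -9  [E is the reflection of A across B]
4. E_y = -17  [E is the reflection of A across B]
   → E = (-9, -17)

A = (-11, -7)
E = (-9, -17)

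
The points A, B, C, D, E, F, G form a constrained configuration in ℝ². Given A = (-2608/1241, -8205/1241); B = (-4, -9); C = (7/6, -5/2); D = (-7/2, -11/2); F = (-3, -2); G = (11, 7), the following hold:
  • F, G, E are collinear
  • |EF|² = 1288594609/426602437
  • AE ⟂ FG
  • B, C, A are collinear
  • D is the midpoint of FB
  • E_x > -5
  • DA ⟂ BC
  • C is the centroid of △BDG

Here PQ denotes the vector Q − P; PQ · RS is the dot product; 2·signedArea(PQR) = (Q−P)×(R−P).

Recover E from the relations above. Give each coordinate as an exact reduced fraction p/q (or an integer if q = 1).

1. E_x = -1533829/343757  [F, G, E are collinear ∩ AE ⟂ FG]
2. E_y = -1010587/343757  [F, G, E are collinear ∩ AE ⟂ FG]
   → E = (-1533829/343757, -1010587/343757)

E = (-1533829/343757, -1010587/343757)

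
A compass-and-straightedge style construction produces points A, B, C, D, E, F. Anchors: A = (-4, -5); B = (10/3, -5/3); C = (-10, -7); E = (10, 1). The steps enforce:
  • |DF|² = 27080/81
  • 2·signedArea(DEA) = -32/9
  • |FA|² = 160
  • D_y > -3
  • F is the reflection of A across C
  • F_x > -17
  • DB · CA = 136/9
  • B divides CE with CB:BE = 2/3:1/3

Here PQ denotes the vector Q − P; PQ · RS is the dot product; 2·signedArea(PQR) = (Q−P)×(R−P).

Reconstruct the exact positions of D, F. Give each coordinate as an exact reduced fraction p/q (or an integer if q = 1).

1. D_x = 10/9  [2·signedArea(DEA) = -32/9 ∩ DB · CA = 136/9]
2. D_y = -23/9  [2·signedArea(DEA) = -32/9 ∩ DB · CA = 136/9]
   → D = (10/9, -23/9)
3. F_x = -16  [F is the reflection of A across C]
4. F_y = -9  [F is the reflection of A across C]
   → F = (-16, -9)

D = (10/9, -23/9)
F = (-16, -9)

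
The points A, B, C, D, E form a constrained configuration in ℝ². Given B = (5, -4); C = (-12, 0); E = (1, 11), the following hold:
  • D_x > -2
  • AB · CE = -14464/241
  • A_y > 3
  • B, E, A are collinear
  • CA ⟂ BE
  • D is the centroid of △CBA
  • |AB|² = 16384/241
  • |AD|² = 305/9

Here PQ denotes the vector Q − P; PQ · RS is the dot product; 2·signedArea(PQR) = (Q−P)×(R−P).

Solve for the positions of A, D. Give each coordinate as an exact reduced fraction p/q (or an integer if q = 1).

1. A_x = 693/241  [B, E, A are collinear ∩ CA ⟂ BE]
2. A_y = 956/241  [B, E, A are collinear ∩ CA ⟂ BE]
   → A = (693/241, 956/241)
3. D_x = -994/723  [D is the centroid of △CBA]
4. D_y = -8/723  [D is the centroid of △CBA]
   → D = (-994/723, -8/723)

A = (693/241, 956/241)
D = (-994/723, -8/723)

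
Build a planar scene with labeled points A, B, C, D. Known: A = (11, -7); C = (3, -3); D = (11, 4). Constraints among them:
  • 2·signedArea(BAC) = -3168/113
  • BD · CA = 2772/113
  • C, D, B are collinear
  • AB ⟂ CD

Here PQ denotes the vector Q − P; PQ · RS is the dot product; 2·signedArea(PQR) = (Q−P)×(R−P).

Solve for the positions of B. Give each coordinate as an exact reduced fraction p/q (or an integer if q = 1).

B = (627/113, -87/113)

1. B_x = 627/113  [C, D, B are collinear ∩ AB ⟂ CD]
2. B_y = -87/113  [C, D, B are collinear ∩ AB ⟂ CD]
   → B = (627/113, -87/113)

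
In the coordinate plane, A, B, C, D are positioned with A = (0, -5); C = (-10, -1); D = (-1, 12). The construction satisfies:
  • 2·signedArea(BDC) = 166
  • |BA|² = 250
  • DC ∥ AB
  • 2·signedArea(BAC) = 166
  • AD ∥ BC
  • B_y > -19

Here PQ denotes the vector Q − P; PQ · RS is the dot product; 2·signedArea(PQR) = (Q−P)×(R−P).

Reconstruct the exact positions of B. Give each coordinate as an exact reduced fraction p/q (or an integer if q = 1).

1. B_x = -9  [AD ∥ BC ∩ DC ∥ AB]
2. B_y = -18  [AD ∥ BC ∩ DC ∥ AB]
   → B = (-9, -18)

B = (-9, -18)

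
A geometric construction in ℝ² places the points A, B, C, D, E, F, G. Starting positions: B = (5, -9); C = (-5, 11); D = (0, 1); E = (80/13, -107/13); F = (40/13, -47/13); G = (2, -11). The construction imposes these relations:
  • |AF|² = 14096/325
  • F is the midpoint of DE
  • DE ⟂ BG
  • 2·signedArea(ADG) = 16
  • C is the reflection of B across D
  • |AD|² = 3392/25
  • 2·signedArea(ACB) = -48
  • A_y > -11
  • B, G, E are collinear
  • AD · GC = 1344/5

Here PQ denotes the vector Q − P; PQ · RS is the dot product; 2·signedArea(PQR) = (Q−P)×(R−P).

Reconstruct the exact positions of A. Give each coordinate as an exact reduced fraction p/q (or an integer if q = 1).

1. A_x = 16/5  [2·signedArea(ACB) = -48 ∩ AD · GC = 1344/5]
2. A_y = -51/5  [2·signedArea(ACB) = -48 ∩ AD · GC = 1344/5]
   → A = (16/5, -51/5)

A = (16/5, -51/5)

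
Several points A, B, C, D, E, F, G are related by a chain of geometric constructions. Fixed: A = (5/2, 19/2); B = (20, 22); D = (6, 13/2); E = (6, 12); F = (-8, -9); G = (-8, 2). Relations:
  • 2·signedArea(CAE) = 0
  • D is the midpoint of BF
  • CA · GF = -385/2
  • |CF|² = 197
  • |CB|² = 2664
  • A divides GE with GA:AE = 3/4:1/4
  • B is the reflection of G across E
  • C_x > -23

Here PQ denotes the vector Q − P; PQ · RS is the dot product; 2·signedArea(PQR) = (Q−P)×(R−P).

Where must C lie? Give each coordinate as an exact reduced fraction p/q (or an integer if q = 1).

C = (-22, -8)

1. C_x = -22  [2·signedArea(CAE) = 0 ∩ CA · GF = -385/2]
2. C_y = -8  [2·signedArea(CAE) = 0 ∩ CA · GF = -385/2]
   → C = (-22, -8)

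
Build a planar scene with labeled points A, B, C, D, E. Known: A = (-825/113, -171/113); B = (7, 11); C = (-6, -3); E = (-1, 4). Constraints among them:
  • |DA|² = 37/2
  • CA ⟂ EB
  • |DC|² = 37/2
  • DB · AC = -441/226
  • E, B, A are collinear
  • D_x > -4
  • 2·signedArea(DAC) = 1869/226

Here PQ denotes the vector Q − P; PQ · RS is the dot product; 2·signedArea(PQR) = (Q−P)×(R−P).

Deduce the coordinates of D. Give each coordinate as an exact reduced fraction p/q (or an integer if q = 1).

1. D_x = -7/2  [2·signedArea(DAC) = 1869/226 ∩ DB · AC = -441/226]
2. D_y = 1/2  [2·signedArea(DAC) = 1869/226 ∩ DB · AC = -441/226]
   → D = (-7/2, 1/2)

D = (-7/2, 1/2)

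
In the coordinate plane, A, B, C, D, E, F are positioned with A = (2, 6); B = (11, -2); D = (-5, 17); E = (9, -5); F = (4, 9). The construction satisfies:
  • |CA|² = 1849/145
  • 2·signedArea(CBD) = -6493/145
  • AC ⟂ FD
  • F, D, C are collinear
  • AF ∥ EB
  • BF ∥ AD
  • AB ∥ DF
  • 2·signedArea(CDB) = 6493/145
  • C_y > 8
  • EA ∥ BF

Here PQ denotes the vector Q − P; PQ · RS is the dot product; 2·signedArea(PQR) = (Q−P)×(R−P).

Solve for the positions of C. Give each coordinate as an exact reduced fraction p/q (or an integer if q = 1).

1. C_x = 634/145  [F, D, C are collinear ∩ AC ⟂ FD]
2. C_y = 1257/145  [F, D, C are collinear ∩ AC ⟂ FD]
   → C = (634/145, 1257/145)

C = (634/145, 1257/145)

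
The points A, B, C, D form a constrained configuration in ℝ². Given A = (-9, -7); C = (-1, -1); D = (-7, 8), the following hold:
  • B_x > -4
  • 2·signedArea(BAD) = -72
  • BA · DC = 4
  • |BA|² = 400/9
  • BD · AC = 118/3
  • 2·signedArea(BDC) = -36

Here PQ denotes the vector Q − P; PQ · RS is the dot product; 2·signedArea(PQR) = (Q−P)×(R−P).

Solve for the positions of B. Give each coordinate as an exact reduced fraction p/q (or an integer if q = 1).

1. B_x = -11/3  [2·signedArea(BAD) = -72 ∩ 2·signedArea(BDC) = -36]
2. B_y = -3  [2·signedArea(BAD) = -72 ∩ 2·signedArea(BDC) = -36]
   → B = (-11/3, -3)

B = (-11/3, -3)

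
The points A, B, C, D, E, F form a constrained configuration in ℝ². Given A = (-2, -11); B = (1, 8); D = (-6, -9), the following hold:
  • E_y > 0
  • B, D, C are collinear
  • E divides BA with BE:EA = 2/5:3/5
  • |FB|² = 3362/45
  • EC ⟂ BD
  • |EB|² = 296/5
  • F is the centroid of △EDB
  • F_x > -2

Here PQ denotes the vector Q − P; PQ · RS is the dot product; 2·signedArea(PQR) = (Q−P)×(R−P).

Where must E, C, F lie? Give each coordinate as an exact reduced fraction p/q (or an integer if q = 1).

C = (-1563/845, 912/845)
E = (-1/5, 2/5)
F = (-26/15, -1/5)

1. E_x = -1/5  [E divides BA with BE:EA = 2/5:3/5]
2. E_y = 2/5  [E divides BA with BE:EA = 2/5:3/5]
   → E = (-1/5, 2/5)
3. C_x = -1563/845  [B, D, C are collinear ∩ EC ⟂ BD]
4. C_y = 912/845  [B, D, C are collinear ∩ EC ⟂ BD]
   → C = (-1563/845, 912/845)
5. F_x = -26/15  [F is the centroid of △EDB]
6. F_y = -1/5  [F is the centroid of △EDB]
   → F = (-26/15, -1/5)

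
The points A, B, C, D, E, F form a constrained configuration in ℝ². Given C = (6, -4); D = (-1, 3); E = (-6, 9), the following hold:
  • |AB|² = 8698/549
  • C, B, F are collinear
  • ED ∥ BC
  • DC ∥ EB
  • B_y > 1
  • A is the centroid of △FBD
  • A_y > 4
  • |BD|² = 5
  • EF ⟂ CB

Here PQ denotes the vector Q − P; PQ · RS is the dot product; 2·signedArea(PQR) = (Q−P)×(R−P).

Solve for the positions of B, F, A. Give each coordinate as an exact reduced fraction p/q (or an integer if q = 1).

A = (-108/61, 889/183)
B = (1, 2)
F = (-324/61, 584/61)

1. B_x = 1  [ED ∥ BC ∩ DC ∥ EB]
2. B_y = 2  [ED ∥ BC ∩ DC ∥ EB]
   → B = (1, 2)
3. F_x = -324/61  [C, B, F are collinear ∩ EF ⟂ CB]
4. F_y = 584/61  [C, B, F are collinear ∩ EF ⟂ CB]
   → F = (-324/61, 584/61)
5. A_x = -108/61  [A is the centroid of △FBD]
6. A_y = 889/183  [A is the centroid of △FBD]
   → A = (-108/61, 889/183)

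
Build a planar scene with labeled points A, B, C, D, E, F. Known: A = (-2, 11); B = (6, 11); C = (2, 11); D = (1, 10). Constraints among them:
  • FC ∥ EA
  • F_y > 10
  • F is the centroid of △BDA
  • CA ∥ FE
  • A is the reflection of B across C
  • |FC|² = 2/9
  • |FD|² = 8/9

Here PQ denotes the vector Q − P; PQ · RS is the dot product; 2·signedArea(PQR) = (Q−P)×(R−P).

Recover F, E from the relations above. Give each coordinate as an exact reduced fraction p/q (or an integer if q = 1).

1. F_x = 5/3  [F is the centroid of △BDA]
2. F_y = 32/3  [F is the centroid of △BDA]
   → F = (5/3, 32/3)
3. E_x = -7/3  [FC ∥ EA ∩ CA ∥ FE]
4. E_y = 32/3  [FC ∥ EA ∩ CA ∥ FE]
   → E = (-7/3, 32/3)

E = (-7/3, 32/3)
F = (5/3, 32/3)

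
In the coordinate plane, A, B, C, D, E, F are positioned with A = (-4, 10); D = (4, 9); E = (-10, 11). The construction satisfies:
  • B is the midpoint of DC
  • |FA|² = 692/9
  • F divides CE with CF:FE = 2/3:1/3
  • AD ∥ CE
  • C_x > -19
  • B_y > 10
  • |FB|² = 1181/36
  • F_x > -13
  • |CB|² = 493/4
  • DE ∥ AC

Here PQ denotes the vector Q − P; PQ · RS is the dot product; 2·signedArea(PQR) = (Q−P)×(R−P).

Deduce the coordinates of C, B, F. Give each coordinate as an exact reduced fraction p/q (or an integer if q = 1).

B = (-7, 21/2)
C = (-18, 12)
F = (-38/3, 34/3)

1. C_x = -18  [AD ∥ CE ∩ DE ∥ AC]
2. C_y = 12  [AD ∥ CE ∩ DE ∥ AC]
   → C = (-18, 12)
3. B_x = -7  [B is the midpoint of DC]
4. B_y = 21/2  [B is the midpoint of DC]
   → B = (-7, 21/2)
5. F_x = -38/3  [F divides CE with CF:FE = 2/3:1/3]
6. F_y = 34/3  [F divides CE with CF:FE = 2/3:1/3]
   → F = (-38/3, 34/3)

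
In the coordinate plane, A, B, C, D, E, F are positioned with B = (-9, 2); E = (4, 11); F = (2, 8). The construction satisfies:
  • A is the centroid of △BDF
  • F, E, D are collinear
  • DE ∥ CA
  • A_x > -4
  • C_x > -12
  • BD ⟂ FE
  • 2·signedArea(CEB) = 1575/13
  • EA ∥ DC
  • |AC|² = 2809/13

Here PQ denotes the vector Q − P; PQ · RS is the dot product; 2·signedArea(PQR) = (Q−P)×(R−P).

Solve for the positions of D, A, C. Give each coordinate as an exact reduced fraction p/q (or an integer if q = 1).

1. D_x = -54/13  [F, E, D are collinear ∩ BD ⟂ FE]
2. D_y = -16/13  [F, E, D are collinear ∩ BD ⟂ FE]
   → D = (-54/13, -16/13)
3. A_x = -145/39  [A is the centroid of △BDF]
4. A_y = 38/13  [A is the centroid of △BDF]
   → A = (-145/39, 38/13)
5. C_x = -463/39  [DE ∥ CA ∩ EA ∥ DC]
6. C_y = -121/13  [DE ∥ CA ∩ EA ∥ DC]
   → C = (-463/39, -121/13)

A = (-145/39, 38/13)
C = (-463/39, -121/13)
D = (-54/13, -16/13)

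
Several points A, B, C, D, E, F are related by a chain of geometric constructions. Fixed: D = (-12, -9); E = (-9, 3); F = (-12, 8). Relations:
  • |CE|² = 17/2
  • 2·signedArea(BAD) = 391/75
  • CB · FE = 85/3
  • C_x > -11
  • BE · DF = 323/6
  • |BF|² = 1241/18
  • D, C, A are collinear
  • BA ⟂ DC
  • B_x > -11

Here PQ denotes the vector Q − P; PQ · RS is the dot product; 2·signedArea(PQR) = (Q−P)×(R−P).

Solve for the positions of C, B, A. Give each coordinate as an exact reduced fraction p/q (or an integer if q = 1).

1. B_y = -1/6  [BE · DF = 323/6]
2. B_x = -21/2  [|BF|² = 1241/18]
   → B = (-21/2, -1/6)
3. C_x = -21/2  [line -3·x + 5·y + -59 = 0 ∩ |CE|² = 17/2]
4. C_y = 11/2  [line -3·x + 5·y + -59 = 0 ∩ |CE|² = 17/2]
   → C = (-21/2, 11/2)
5. A_x = -277/25  [D, C, A are collinear ∩ BA ⟂ DC]
6. A_y = -8/75  [D, C, A are collinear ∩ BA ⟂ DC]
   → A = (-277/25, -8/75)

A = (-277/25, -8/75)
B = (-21/2, -1/6)
C = (-21/2, 11/2)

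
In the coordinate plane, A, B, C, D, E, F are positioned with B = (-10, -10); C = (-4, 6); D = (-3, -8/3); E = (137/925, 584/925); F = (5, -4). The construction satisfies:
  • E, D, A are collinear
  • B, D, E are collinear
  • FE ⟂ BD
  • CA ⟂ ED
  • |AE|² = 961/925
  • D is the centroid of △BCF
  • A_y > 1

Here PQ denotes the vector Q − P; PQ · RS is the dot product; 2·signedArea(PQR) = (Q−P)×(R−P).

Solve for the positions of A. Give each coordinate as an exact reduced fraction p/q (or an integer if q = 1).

A = (788/925, 1266/925)

1. A_x = 788/925  [E, D, A are collinear ∩ CA ⟂ ED]
2. A_y = 1266/925  [E, D, A are collinear ∩ CA ⟂ ED]
   → A = (788/925, 1266/925)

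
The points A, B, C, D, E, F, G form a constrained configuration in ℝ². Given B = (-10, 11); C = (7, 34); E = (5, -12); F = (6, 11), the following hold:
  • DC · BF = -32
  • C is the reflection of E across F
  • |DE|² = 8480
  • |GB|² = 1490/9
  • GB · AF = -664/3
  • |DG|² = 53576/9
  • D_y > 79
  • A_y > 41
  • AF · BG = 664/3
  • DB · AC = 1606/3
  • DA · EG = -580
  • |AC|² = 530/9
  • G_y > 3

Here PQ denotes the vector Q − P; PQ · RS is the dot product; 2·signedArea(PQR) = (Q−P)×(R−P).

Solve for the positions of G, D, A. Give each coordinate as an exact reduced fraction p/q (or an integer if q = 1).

1. D_x = 9  [DC · BF = -32]
2. D_y = 80  [|DE|² = 8480]
   → D = (9, 80)
3. A_x = 22/3  [line 19·x + 69·y + -9043/3 = 0 ∩ |AC|² = 530/9]
4. A_y = 125/3  [line 19·x + 69·y + -9043/3 = 0 ∩ |AC|² = 530/9]
   → A = (22/3, 125/3)
5. G_x = 1/3  [line 4/3·x + 92/3·y + -308/3 = 0 ∩ |DG|² = 53576/9]
6. G_y = 10/3  [line 4/3·x + 92/3·y + -308/3 = 0 ∩ |DG|² = 53576/9]
   → G = (1/3, 10/3)

A = (22/3, 125/3)
D = (9, 80)
G = (1/3, 10/3)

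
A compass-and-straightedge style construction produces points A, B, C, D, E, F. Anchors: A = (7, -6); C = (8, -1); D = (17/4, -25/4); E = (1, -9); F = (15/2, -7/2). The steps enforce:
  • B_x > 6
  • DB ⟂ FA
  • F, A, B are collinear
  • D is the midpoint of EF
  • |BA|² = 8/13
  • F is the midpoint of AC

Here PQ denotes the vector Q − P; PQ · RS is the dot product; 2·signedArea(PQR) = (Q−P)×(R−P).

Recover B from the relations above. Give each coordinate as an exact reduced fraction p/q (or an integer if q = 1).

1. B_x = 89/13  [F, A, B are collinear ∩ DB ⟂ FA]
2. B_y = -88/13  [F, A, B are collinear ∩ DB ⟂ FA]
   → B = (89/13, -88/13)

B = (89/13, -88/13)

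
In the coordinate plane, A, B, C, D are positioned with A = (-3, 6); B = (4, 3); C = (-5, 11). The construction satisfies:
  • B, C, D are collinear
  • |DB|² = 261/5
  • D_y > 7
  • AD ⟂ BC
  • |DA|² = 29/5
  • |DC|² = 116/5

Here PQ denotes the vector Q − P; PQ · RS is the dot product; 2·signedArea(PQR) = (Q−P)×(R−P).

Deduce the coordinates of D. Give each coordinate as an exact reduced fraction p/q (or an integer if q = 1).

1. D_x = -7/5  [B, C, D are collinear ∩ AD ⟂ BC]
2. D_y = 39/5  [B, C, D are collinear ∩ AD ⟂ BC]
   → D = (-7/5, 39/5)

D = (-7/5, 39/5)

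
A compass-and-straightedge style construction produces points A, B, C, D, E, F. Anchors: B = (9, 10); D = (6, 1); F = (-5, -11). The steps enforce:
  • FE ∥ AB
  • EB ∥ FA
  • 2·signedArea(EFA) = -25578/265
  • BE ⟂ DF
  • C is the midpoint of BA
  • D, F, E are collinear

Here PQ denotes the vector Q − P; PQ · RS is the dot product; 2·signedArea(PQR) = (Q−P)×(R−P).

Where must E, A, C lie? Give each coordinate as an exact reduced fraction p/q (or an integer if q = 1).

1. E_x = 3141/265  [D, F, E are collinear ∩ BE ⟂ DF]
2. E_y = 1957/265  [D, F, E are collinear ∩ BE ⟂ DF]
   → E = (3141/265, 1957/265)
3. A_x = -2081/265  [FE ∥ AB ∩ EB ∥ FA]
4. A_y = -2222/265  [FE ∥ AB ∩ EB ∥ FA]
   → A = (-2081/265, -2222/265)
5. C_x = 152/265  [C is the midpoint of BA]
6. C_y = 214/265  [C is the midpoint of BA]
   → C = (152/265, 214/265)

A = (-2081/265, -2222/265)
C = (152/265, 214/265)
E = (3141/265, 1957/265)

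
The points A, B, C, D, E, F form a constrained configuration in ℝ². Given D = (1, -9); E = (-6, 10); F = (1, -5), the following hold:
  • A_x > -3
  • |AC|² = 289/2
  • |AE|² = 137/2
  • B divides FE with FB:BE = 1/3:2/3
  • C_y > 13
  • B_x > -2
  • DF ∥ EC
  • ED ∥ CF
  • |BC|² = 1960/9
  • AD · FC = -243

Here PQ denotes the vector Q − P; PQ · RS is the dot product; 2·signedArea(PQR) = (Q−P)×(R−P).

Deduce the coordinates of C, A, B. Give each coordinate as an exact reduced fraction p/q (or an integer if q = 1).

A = (-5/2, 5/2)
B = (-4/3, 0)
C = (-6, 14)

1. C_x = -6  [ED ∥ CF ∩ DF ∥ EC]
2. C_y = 14  [ED ∥ CF ∩ DF ∥ EC]
   → C = (-6, 14)
3. A_x = -5/2  [line 7·x + -19·y + 65 = 0 ∩ |AE|² = 137/2]
4. A_y = 5/2  [line 7·x + -19·y + 65 = 0 ∩ |AE|² = 137/2]
   → A = (-5/2, 5/2)
5. B_x = -4/3  [B divides FE with FB:BE = 1/3:2/3]
6. B_y = 0  [B divides FE with FB:BE = 1/3:2/3]
   → B = (-4/3, 0)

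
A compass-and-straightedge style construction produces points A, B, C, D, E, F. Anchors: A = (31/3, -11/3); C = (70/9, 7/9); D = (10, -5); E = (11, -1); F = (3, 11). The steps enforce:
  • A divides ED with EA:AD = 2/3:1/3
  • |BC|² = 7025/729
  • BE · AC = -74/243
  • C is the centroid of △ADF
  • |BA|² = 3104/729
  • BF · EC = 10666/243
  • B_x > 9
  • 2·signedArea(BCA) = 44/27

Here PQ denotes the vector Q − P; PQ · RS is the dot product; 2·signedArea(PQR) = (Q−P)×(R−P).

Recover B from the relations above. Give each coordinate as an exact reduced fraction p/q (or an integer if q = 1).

B = (259/27, -47/27)

1. B_x = 259/27  [BF · EC = 10666/243 ∩ 2·signedArea(BCA) = 44/27]
2. B_y = -47/27  [BF · EC = 10666/243 ∩ 2·signedArea(BCA) = 44/27]
   → B = (259/27, -47/27)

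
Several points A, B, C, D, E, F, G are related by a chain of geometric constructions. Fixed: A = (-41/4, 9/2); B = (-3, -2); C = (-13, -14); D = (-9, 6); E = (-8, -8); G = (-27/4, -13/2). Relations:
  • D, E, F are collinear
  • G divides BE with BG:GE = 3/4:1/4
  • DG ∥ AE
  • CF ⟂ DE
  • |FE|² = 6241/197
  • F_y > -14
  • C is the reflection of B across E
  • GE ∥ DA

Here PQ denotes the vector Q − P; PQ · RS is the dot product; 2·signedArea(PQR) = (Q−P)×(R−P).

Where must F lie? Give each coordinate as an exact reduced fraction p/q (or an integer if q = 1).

1. F_x = -1497/197  [D, E, F are collinear ∩ CF ⟂ DE]
2. F_y = -2682/197  [D, E, F are collinear ∩ CF ⟂ DE]
   → F = (-1497/197, -2682/197)

F = (-1497/197, -2682/197)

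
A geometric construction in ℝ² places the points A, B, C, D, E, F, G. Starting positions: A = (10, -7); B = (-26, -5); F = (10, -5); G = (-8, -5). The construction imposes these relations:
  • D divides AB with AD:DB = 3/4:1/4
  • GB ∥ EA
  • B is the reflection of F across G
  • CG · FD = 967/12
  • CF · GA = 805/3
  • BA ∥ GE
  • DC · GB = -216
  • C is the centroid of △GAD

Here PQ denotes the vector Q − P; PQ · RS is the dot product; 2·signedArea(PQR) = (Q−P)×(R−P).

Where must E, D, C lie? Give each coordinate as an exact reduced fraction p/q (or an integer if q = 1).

1. E_x = 28  [GB ∥ EA ∩ BA ∥ GE]
2. E_y = -7  [GB ∥ EA ∩ BA ∥ GE]
   → E = (28, -7)
3. D_x = -17  [D divides AB with AD:DB = 3/4:1/4]
4. D_y = -11/2  [D divides AB with AD:DB = 3/4:1/4]
   → D = (-17, -11/2)
5. C_x = -5  [C is the centroid of △GAD]
6. C_y = -35/6  [C is the centroid of △GAD]
   → C = (-5, -35/6)

C = (-5, -35/6)
D = (-17, -11/2)
E = (28, -7)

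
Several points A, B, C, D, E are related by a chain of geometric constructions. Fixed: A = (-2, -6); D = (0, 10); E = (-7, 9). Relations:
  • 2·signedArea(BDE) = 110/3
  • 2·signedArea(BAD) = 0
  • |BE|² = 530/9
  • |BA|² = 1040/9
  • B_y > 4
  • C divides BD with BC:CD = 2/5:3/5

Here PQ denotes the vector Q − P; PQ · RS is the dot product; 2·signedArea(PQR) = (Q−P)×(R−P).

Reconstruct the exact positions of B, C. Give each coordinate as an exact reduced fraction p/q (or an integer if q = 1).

B = (-2/3, 14/3)
C = (-2/5, 34/5)

1. B_x = -2/3  [2·signedArea(BAD) = 0 ∩ 2·signedArea(BDE) = 110/3]
2. B_y = 14/3  [2·signedArea(BAD) = 0 ∩ 2·signedArea(BDE) = 110/3]
   → B = (-2/3, 14/3)
3. C_x = -2/5  [C divides BD with BC:CD = 2/5:3/5]
4. C_y = 34/5  [C divides BD with BC:CD = 2/5:3/5]
   → C = (-2/5, 34/5)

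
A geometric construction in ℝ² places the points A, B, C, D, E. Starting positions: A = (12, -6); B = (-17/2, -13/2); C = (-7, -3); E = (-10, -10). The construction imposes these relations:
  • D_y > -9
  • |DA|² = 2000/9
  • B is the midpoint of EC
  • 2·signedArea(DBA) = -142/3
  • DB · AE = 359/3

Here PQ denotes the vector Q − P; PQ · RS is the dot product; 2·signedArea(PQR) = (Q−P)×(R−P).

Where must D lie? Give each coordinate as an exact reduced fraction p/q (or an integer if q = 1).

D = (-8/3, -26/3)

1. D_x = -8/3  [2·signedArea(DBA) = -142/3 ∩ DB · AE = 359/3]
2. D_y = -26/3  [2·signedArea(DBA) = -142/3 ∩ DB · AE = 359/3]
   → D = (-8/3, -26/3)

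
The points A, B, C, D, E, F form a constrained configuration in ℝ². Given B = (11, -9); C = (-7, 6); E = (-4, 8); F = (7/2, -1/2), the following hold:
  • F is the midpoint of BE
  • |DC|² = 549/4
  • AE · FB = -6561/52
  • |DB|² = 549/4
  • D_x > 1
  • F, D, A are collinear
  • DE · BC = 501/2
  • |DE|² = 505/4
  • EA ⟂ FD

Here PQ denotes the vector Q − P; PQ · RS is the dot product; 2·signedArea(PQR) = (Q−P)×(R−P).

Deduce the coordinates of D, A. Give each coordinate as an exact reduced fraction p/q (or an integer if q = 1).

A = (29/13, -35/26)
D = (2, -3/2)

1. D_x = 2  [line 18·x + -15·y + -117/2 = 0 ∩ |DC|² = 549/4]
2. D_y = -3/2  [line 18·x + -15·y + -117/2 = 0 ∩ |DC|² = 549/4]
   → D = (2, -3/2)
3. A_x = 29/13  [F, D, A are collinear ∩ EA ⟂ FD]
4. A_y = -35/26  [F, D, A are collinear ∩ EA ⟂ FD]
   → A = (29/13, -35/26)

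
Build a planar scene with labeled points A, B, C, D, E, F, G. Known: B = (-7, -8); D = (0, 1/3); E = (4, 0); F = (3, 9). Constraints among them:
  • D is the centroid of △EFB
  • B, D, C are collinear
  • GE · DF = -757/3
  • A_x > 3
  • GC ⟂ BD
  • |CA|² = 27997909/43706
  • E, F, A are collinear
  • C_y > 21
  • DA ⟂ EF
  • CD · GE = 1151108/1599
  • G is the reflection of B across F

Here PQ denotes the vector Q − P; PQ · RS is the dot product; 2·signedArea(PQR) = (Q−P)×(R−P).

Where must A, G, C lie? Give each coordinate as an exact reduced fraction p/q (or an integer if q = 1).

1. A_x = 321/82  [E, F, A are collinear ∩ DA ⟂ EF]
2. A_y = 63/82  [E, F, A are collinear ∩ DA ⟂ EF]
   → A = (321/82, 63/82)
3. G_x = 13  [G is the reflection of B across F]
4. G_y = 26  [G is the reflection of B across F]
   → G = (13, 26)
5. C_x = 9604/533  [B, D, C are collinear ∩ GC ⟂ BD]
6. C_y = 11611/533  [B, D, C are collinear ∩ GC ⟂ BD]
   → C = (9604/533, 11611/533)

A = (321/82, 63/82)
C = (9604/533, 11611/533)
G = (13, 26)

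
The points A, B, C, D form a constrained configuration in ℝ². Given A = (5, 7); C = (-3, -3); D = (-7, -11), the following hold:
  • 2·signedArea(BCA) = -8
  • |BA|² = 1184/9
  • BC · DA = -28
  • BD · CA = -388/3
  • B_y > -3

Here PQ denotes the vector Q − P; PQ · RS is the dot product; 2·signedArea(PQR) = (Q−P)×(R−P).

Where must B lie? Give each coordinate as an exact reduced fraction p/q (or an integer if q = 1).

B = (-5/3, -7/3)

1. B_x = -5/3  [BC · DA = -28 ∩ BD · CA = -388/3]
2. B_y = -7/3  [BC · DA = -28 ∩ BD · CA = -388/3]
   → B = (-5/3, -7/3)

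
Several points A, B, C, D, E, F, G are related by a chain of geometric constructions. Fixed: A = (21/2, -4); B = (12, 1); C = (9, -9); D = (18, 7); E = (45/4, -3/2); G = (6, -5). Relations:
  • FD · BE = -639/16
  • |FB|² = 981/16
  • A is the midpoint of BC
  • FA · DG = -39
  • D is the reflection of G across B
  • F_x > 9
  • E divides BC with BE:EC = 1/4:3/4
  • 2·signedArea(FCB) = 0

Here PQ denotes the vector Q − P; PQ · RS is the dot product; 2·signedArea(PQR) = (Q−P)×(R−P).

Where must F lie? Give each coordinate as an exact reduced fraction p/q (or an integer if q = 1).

1. F_x = 39/4  [2·signedArea(FCB) = 0 ∩ FD · BE = -639/16]
2. F_y = -13/2  [2·signedArea(FCB) = 0 ∩ FD · BE = -639/16]
   → F = (39/4, -13/2)

F = (39/4, -13/2)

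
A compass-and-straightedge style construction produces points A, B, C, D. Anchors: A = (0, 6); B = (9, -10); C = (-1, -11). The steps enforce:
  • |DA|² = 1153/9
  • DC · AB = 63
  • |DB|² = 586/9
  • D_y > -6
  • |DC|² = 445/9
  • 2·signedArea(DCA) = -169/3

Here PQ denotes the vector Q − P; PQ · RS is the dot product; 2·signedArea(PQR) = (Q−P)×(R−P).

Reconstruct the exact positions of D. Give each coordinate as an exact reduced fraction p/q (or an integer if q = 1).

1. D_x = 8/3  [2·signedArea(DCA) = -169/3 ∩ DC · AB = 63]
2. D_y = -5  [2·signedArea(DCA) = -169/3 ∩ DC · AB = 63]
   → D = (8/3, -5)

D = (8/3, -5)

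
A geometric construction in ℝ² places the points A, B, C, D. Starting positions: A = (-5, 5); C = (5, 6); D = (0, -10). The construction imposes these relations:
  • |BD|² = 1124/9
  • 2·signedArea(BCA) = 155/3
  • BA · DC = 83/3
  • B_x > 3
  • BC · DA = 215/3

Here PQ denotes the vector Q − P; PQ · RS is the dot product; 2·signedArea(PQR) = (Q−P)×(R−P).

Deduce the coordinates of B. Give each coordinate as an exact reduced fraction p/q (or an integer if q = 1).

B = (10/3, 2/3)

1. B_x = 10/3  [2·signedArea(BCA) = 155/3 ∩ BA · DC = 83/3]
2. B_y = 2/3  [2·signedArea(BCA) = 155/3 ∩ BA · DC = 83/3]
   → B = (10/3, 2/3)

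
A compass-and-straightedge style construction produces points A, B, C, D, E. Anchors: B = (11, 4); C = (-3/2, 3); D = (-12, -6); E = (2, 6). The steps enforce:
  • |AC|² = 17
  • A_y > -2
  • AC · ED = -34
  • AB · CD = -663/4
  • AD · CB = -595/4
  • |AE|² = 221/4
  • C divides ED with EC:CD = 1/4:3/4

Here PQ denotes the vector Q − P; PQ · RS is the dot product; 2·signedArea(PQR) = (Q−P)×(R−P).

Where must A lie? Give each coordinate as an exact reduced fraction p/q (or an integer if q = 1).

1. A_x = -1/2  [AB · CD = -663/4 ∩ AD · CB = -595/4]
2. A_y = -1  [AB · CD = -663/4 ∩ AD · CB = -595/4]
   → A = (-1/2, -1)

A = (-1/2, -1)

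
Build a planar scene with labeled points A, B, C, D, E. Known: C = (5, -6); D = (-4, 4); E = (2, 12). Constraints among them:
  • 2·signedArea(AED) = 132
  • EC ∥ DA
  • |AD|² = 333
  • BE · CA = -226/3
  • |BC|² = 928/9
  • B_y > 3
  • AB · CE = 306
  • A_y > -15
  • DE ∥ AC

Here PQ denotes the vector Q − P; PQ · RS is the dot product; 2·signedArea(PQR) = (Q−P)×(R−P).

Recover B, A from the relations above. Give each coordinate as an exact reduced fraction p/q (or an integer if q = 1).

1. A_x = -1  [DE ∥ AC ∩ EC ∥ DA]
2. A_y = -14  [DE ∥ AC ∩ EC ∥ DA]
   → A = (-1, -14)
3. B_x = 1  [BE · CA = -226/3 ∩ AB · CE = 306]
4. B_y = 10/3  [BE · CA = -226/3 ∩ AB · CE = 306]
   → B = (1, 10/3)

A = (-1, -14)
B = (1, 10/3)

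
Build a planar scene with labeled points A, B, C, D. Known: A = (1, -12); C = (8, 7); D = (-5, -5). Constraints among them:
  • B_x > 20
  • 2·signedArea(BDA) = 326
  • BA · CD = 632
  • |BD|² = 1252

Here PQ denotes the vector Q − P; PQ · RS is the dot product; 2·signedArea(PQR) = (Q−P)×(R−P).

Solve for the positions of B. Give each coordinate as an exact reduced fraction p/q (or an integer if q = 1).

1. B_x = 21  [BA · CD = 632 ∩ 2·signedArea(BDA) = 326]
2. B_y = 19  [BA · CD = 632 ∩ 2·signedArea(BDA) = 326]
   → B = (21, 19)

B = (21, 19)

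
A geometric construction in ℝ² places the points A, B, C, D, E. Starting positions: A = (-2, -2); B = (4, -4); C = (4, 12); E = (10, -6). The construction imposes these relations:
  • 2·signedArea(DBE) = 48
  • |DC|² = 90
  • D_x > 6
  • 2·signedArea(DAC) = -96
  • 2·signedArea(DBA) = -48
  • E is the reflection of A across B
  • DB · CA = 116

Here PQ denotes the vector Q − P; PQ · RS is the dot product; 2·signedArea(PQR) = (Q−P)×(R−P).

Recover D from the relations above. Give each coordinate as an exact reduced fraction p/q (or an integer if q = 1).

1. D_x = 7  [2·signedArea(DBE) = 48 ∩ DB · CA = 116]
2. D_y = 3  [2·signedArea(DBE) = 48 ∩ DB · CA = 116]
   → D = (7, 3)

D = (7, 3)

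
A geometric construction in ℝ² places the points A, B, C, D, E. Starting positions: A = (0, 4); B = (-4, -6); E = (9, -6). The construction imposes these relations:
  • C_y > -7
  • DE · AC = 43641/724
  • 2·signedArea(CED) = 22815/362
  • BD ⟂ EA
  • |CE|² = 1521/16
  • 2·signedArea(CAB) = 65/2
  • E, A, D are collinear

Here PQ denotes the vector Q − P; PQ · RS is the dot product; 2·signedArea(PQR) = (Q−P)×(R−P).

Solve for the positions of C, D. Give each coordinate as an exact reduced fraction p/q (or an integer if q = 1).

1. D_x = 576/181  [E, A, D are collinear ∩ BD ⟂ EA]
2. D_y = 84/181  [E, A, D are collinear ∩ BD ⟂ EA]
   → D = (576/181, 84/181)
3. C_x = -3/4  [2·signedArea(CED) = 22815/362 ∩ 2·signedArea(CAB) = 65/2]
4. C_y = -6  [2·signedArea(CED) = 22815/362 ∩ 2·signedArea(CAB) = 65/2]
   → C = (-3/4, -6)

C = (-3/4, -6)
D = (576/181, 84/181)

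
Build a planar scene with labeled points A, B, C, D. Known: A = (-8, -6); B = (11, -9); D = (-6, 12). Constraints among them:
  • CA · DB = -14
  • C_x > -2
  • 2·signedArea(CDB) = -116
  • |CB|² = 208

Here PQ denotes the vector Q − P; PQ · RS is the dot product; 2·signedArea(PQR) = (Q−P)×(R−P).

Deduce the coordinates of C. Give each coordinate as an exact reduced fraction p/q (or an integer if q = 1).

C = (-1, -1)

1. C_x = -1  [CA · DB = -14 ∩ 2·signedArea(CDB) = -116]
2. C_y = -1  [CA · DB = -14 ∩ 2·signedArea(CDB) = -116]
   → C = (-1, -1)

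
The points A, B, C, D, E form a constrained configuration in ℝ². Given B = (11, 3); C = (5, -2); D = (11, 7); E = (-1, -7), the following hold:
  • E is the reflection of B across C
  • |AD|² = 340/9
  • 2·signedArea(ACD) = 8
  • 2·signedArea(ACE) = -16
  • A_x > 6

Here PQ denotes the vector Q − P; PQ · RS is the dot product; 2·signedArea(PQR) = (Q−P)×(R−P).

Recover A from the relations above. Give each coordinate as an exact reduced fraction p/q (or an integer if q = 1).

1. A_x = 7  [2·signedArea(ACD) = 8 ∩ 2·signedArea(ACE) = -16]
2. A_y = 7/3  [2·signedArea(ACD) = 8 ∩ 2·signedArea(ACE) = -16]
   → A = (7, 7/3)

A = (7, 7/3)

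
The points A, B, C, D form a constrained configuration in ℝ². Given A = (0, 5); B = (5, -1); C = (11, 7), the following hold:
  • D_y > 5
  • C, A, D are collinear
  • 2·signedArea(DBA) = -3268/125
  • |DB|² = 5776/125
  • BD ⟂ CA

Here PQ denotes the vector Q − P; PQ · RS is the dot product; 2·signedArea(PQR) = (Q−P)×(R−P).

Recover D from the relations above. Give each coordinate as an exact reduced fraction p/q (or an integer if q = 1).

D = (473/125, 711/125)

1. D_x = 473/125  [C, A, D are collinear ∩ BD ⟂ CA]
2. D_y = 711/125  [C, A, D are collinear ∩ BD ⟂ CA]
   → D = (473/125, 711/125)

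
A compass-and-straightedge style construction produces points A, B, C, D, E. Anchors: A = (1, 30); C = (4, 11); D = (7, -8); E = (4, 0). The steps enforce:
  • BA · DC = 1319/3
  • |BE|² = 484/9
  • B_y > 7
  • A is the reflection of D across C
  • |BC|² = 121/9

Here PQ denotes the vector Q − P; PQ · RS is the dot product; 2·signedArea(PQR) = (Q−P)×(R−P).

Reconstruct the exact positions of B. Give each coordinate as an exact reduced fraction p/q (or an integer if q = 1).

1. B_x = 4  [line 3·x + -19·y + 382/3 = 0 ∩ |BE|² = 484/9]
2. B_y = 22/3  [line 3·x + -19·y + 382/3 = 0 ∩ |BE|² = 484/9]
   → B = (4, 22/3)

B = (4, 22/3)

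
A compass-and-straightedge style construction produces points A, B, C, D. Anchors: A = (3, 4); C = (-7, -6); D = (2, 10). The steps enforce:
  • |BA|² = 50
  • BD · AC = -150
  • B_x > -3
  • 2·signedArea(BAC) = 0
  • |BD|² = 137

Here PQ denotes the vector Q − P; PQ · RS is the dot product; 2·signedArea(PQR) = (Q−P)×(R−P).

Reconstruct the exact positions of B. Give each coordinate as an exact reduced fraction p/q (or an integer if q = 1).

1. B_x = -2  [2·signedArea(BAC) = 0 ∩ BD · AC = -150]
2. B_y = -1  [2·signedArea(BAC) = 0 ∩ BD · AC = -150]
   → B = (-2, -1)

B = (-2, -1)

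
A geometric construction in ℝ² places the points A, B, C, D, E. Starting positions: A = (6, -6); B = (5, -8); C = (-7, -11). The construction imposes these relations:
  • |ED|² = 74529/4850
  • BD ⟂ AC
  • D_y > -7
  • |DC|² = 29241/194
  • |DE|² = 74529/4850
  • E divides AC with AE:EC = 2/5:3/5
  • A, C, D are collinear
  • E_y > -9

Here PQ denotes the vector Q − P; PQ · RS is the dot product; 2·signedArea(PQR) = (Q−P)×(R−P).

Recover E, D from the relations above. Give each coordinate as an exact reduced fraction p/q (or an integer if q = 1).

1. E_x = 4/5  [E divides AC with AE:EC = 2/5:3/5]
2. E_y = -8  [E divides AC with AE:EC = 2/5:3/5]
   → E = (4/5, -8)
3. D_x = 865/194  [A, C, D are collinear ∩ BD ⟂ AC]
4. D_y = -1279/194  [A, C, D are collinear ∩ BD ⟂ AC]
   → D = (865/194, -1279/194)

D = (865/194, -1279/194)
E = (4/5, -8)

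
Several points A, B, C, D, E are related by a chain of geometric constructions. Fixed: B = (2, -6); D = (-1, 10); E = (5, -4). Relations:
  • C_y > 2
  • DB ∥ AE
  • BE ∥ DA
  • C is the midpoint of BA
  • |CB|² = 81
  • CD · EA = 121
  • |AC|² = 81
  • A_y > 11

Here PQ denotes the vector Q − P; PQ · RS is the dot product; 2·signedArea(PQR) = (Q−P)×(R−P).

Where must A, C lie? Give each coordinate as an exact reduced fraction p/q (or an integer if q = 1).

1. A_x = 2  [DB ∥ AE ∩ BE ∥ DA]
2. A_y = 12  [DB ∥ AE ∩ BE ∥ DA]
   → A = (2, 12)
3. C_x = 2  [C is the midpoint of BA]
4. C_y = 3  [C is the midpoint of BA]
   → C = (2, 3)

A = (2, 12)
C = (2, 3)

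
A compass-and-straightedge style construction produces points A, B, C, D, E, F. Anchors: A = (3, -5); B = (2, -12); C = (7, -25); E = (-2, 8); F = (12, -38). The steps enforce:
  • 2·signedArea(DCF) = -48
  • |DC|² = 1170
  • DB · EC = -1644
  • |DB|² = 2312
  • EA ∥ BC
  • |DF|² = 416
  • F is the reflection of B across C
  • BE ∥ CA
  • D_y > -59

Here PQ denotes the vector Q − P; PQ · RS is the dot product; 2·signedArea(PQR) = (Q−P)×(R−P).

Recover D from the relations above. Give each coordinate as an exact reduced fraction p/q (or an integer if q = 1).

1. D_x = 16  [DB · EC = -1644 ∩ 2·signedArea(DCF) = -48]
2. D_y = -58  [DB · EC = -1644 ∩ 2·signedArea(DCF) = -48]
   → D = (16, -58)

D = (16, -58)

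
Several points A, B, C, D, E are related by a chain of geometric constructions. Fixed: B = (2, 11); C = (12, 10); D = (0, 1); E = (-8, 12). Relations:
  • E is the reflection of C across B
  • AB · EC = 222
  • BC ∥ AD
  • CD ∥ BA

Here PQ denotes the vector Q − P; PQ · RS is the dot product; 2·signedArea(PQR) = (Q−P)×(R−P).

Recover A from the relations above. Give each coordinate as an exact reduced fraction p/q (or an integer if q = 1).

1. A_x = -10  [BC ∥ AD ∩ CD ∥ BA]
2. A_y = 2  [BC ∥ AD ∩ CD ∥ BA]
   → A = (-10, 2)

A = (-10, 2)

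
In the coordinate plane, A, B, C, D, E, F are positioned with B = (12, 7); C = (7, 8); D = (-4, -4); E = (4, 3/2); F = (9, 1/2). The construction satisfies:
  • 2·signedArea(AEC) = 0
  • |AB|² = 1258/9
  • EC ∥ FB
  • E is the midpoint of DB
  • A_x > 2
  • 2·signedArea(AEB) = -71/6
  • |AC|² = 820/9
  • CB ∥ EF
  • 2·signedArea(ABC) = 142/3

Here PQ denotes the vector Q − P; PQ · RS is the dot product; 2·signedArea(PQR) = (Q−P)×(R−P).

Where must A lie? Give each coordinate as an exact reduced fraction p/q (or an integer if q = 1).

A = (3, -2/3)

1. A_x = 3  [2·signedArea(AEC) = 0 ∩ 2·signedArea(AEB) = -71/6]
2. A_y = -2/3  [2·signedArea(AEC) = 0 ∩ 2·signedArea(AEB) = -71/6]
   → A = (3, -2/3)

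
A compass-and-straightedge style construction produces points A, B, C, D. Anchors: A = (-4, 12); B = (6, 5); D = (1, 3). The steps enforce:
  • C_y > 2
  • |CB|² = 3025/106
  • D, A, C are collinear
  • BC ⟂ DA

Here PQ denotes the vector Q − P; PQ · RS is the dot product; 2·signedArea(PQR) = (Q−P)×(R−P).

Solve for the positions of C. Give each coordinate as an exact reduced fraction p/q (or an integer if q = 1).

C = (141/106, 255/106)

1. C_x = 141/106  [D, A, C are collinear ∩ BC ⟂ DA]
2. C_y = 255/106  [D, A, C are collinear ∩ BC ⟂ DA]
   → C = (141/106, 255/106)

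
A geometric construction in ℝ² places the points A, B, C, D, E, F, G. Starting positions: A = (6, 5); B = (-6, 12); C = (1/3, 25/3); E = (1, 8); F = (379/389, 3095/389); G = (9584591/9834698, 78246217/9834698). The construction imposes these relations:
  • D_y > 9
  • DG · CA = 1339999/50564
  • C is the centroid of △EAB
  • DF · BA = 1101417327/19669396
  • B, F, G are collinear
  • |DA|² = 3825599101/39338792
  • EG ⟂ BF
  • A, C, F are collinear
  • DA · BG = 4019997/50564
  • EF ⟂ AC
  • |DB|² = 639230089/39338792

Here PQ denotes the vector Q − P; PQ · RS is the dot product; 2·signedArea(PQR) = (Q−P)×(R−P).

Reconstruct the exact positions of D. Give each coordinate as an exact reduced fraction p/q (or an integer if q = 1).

1. D_x = -49423597/19669396  [DG · CA = 1339999/50564 ∩ DA · BG = 4019997/50564]
2. D_y = 196262593/19669396  [DG · CA = 1339999/50564 ∩ DA · BG = 4019997/50564]
   → D = (-49423597/19669396, 196262593/19669396)

D = (-49423597/19669396, 196262593/19669396)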